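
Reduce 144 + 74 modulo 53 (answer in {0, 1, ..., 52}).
6

Reduce the summands first: 144 ≡ 38, 74 ≡ 21 (mod 53), so 144 + 74 ≡ 38 + 21 (mod 53). 38 + 21 = 59; 59 = 1·53 + 6, so (144 + 74) mod 53 = 6.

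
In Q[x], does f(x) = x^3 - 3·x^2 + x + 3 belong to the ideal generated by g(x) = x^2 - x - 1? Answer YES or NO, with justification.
In Q[x] the ideal (g) consists of all multiples of g, so f ∈ (g) iff g | f, i.e. iff the remainder of f on division by g is 0. Divide f by g (g is monic, so eliminate the leading term of the running remainder at each step):
  leading term x^3: subtract (x)·g(x) = x^3 - x^2 - x, leaving -2·x^2 + 2·x + 3
  leading term -2·x^2: subtract (-2)·g(x) = -2·x^2 + 2·x + 2, leaving 1
The remainder r(x) = 1 ≠ 0 (and deg r < deg g), so g ∤ f, i.e. f ∉ (g).

Final answer: NO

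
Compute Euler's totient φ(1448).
φ(1448) = 720

φ is multiplicative, with φ(p^e) = p^e − p^(e−1). Factorise 1448 = 2^3 · 181. Then
  φ(1448) = (2^3 − 2^2) · (181 − 1) = 4 · 180 = 720.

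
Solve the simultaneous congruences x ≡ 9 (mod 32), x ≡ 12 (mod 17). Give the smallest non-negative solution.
x ≡ 233 (mod 544); the representative in [0, 544) is 233

The moduli 32, 17 are pairwise coprime, so by the CRT there is a unique solution mod 32·17 = 544.
Solve by successive substitution. Start with x ≡ 9 (mod 32).
  Combine with x ≡ 12 (mod 17): write x = 9 + 32·t and require 9 + 32·t ≡ 12 (mod 17), i.e. 32·t ≡ 12 − 9 ≡ 3 (mod 17). Since 32^(−1) ≡ 8 (mod 17) (32 ≡ 15 (mod 17)), t ≡ 8·3 ≡ 7 (mod 17). So x ≡ 9 + 32·7 = 233 (mod 544).
Unique solution in [0, 544): x = 233.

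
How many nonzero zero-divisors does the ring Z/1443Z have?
Z/1443Z has 578 nonzero zero-divisors

In Z/1443Z each nonzero element is either a unit (gcd with 1443 is 1) or a zero-divisor (gcd > 1). The number of units is φ(1443): factorise 1443 = 3 · 13 · 37, so φ(1443) = (3 − 1) · (13 − 1) · (37 − 1) = 2 · 12 · 36 = 864. The nonzero elements number 1443 − 1 = 1442. Hence the nonzero zero-divisors number 1442 − 864 = 578.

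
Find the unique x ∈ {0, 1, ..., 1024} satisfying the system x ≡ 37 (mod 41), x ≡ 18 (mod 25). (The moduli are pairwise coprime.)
x ≡ 693 (mod 1025); the representative in [0, 1025) is 693

The moduli 41, 25 are pairwise coprime, so by the CRT there is a unique solution mod 41·25 = 1025.
Solve by successive substitution. Start with x ≡ 37 (mod 41).
  Combine with x ≡ 18 (mod 25): write x = 37 + 41·t and require 37 + 41·t ≡ 18 (mod 25), i.e. 41·t ≡ 18 − 37 ≡ 6 (mod 25). Since 41^(−1) ≡ 11 (mod 25) (41 ≡ 16 (mod 25)), t ≡ 11·6 ≡ 16 (mod 25). So x ≡ 37 + 41·16 = 693 (mod 1025).
Unique solution in [0, 1025): x = 693.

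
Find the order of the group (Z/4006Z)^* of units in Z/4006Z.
|(Z/4006Z)^*| = 2002

(Z/4006Z)^* consists of the classes a with gcd(a, 4006) = 1, so its order is φ(4006). φ is multiplicative, with φ(p^e) = p^e − p^(e−1). Factorise 4006 = 2 · 2003. Then
  φ(4006) = (2 − 1) · (2003 − 1) = 1 · 2002 = 2002.
Thus |(Z/4006Z)^*| = 2002.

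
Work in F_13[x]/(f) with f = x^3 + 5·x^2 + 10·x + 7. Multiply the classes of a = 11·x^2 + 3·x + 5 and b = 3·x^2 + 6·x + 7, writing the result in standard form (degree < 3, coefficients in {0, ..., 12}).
a · b ≡ 9·x^2 + 5·x + 2 (mod f(x))

Multiply as integer polynomials: a · b = 33·x^4 + 75·x^3 + 110·x^2 + 51·x + 35. Reducing coefficients mod 13: a · b ≡ 7·x^4 + 10·x^3 + 6·x^2 + 12·x + 9. Now divide by f(x) = x^3 + 5·x^2 + 10·x + 7 in F_13[x], eliminating the leading term at each step:
  leading term 7·x^4: subtract (7·x)·f(x) = 7·x^4 + 9·x^3 + 5·x^2 + 10·x, leaving x^3 + x^2 + 2·x + 9 (coefficients mod 13)
  leading term x^3: subtract (1)·f(x) = x^3 + 5·x^2 + 10·x + 7, leaving 9·x^2 + 5·x + 2 (coefficients mod 13)
The degree is now < 3, so this is the remainder. Hence a · b ≡ 9·x^2 + 5·x + 2 in F_13[x]/(f).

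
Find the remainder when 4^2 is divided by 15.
Use repeated squaring. Binary(2) = 10. Walk through the bits of the exponent 2 left-to-right: at each bit after the leading one, square the running value, then multiply by 4 if the bit is 1 (always reducing mod 15):
  bit 1 = 1 (leading): start with 4.
  bit 2 = 0: square 4^2 = 16 ≡ 1 (mod 15).
Final value: 4^2 ≡ 1 (mod 15).

Final answer: 1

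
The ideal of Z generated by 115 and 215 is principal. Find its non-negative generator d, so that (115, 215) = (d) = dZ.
(115, 215) = (5); d = 5

In the PID Z, (a, b) is generated by gcd(a, b). Compute gcd(215, 115) with the extended Euclidean algorithm, tracking rows (r, s, t) with s·215 + t·115 = r:
  row A: (215, 1, 0)   [1·215 + 0·115 = 215]
  row B: (115, 0, 1)   [0·215 + 1·115 = 115]
  215 = 1·115 + 100   → row C = row A − 1·row B = (100, 1, −1)   [check: 1·215 − 1·115 = 100]
  115 = 1·100 + 15   → row D = row B − 1·row C = (15, −1, 2)   [check: −1·215 + 2·115 = 15]
  100 = 6·15 + 10   → row E = row C − 6·row D = (10, 7, −13)   [check: 7·215 − 13·115 = 10]
  15 = 1·10 + 5   → row F = row D − 1·row E = (5, −8, 15)   [check: −8·215 + 15·115 = 5]
  10 = 2·5 + 0   → remainder 0, stop. gcd = 5 (last nonzero row F).
So gcd(115, 215) = 5, with Bézout identity −8·215 + 15·115 = 5. Containment (⊇): the Bézout identity exhibits 5 as an element of (115, 215), giving (5) ⊆ (115, 215). Containment (⊆): since 5 | 115 and 5 | 215 (115 = 5·23, 215 = 5·43), every Z-linear combination of 115 and 215 is divisible by 5, so (115, 215) ⊆ (5). Therefore (115, 215) = (5), d = 5.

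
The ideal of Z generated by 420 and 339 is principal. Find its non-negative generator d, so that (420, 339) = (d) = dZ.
(420, 339) = (3); d = 3

In the PID Z, (a, b) is generated by gcd(a, b). Compute gcd(420, 339) with the extended Euclidean algorithm, tracking rows (r, s, t) with s·420 + t·339 = r:
  row A: (420, 1, 0)   [1·420 + 0·339 = 420]
  row B: (339, 0, 1)   [0·420 + 1·339 = 339]
  420 = 1·339 + 81   → row C = row A − 1·row B = (81, 1, −1)   [check: 1·420 − 1·339 = 81]
  339 = 4·81 + 15   → row D = row B − 4·row C = (15, −4, 5)   [check: −4·420 + 5·339 = 15]
  81 = 5·15 + 6   → row E = row C − 5·row D = (6, 21, −26)   [check: 21·420 − 26·339 = 6]
  15 = 2·6 + 3   → row F = row D − 2·row E = (3, −46, 57)   [check: −46·420 + 57·339 = 3]
  6 = 2·3 + 0   → remainder 0, stop. gcd = 3 (last nonzero row F).
So gcd(420, 339) = 3, with Bézout identity −46·420 + 57·339 = 3. Containment (⊇): the Bézout identity exhibits 3 as an element of (420, 339), giving (3) ⊆ (420, 339). Containment (⊆): since 3 | 420 and 3 | 339 (420 = 3·140, 339 = 3·113), every Z-linear combination of 420 and 339 is divisible by 3, so (420, 339) ⊆ (3). Therefore (420, 339) = (3), d = 3.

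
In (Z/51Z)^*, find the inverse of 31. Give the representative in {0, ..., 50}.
31^(−1) ≡ 28 (mod 51)

Apply the extended Euclidean algorithm to (51, 31), tracking rows (r, s, t) with s·51 + t·31 = r. Each division r_prev = q·r_cur + r_new produces the new row as (previous row) − q·(current row):
  row A: (51, 1, 0)   [1·51 + 0·31 = 51]
  row B: (31, 0, 1)   [0·51 + 1·31 = 31]
  51 = 1·31 + 20   → row C = row A − 1·row B = (20, 1, −1)   [check: 1·51 − 1·31 = 20]
  31 = 1·20 + 11   → row D = row B − 1·row C = (11, −1, 2)   [check: −1·51 + 2·31 = 11]
  20 = 1·11 + 9   → row E = row C − 1·row D = (9, 2, −3)   [check: 2·51 − 3·31 = 9]
  11 = 1·9 + 2   → row F = row D − 1·row E = (2, −3, 5)   [check: −3·51 + 5·31 = 2]
  9 = 4·2 + 1   → row G = row E − 4·row F = (1, 14, −23)   [check: 14·51 − 23·31 = 1]
  2 = 2·1 + 0   → remainder 0, stop. gcd = 1 (last nonzero row G).
The gcd is 1, so 31 is invertible mod 51. The last nonzero row gives 14·51 − 23·31 = 1, so t = −23. So 31^(−1) ≡ −23 ≡ 28 (mod 51). Verify: 31 · 28 = 868 ≡ 1 (mod 51). ✓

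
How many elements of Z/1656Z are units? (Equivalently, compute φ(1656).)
An element a ∈ Z/1656Z is a unit iff gcd(a, 1656) = 1, so the number of units is φ(1656). φ is multiplicative, with φ(p^e) = p^e − p^(e−1). Factorise 1656 = 2^3 · 3^2 · 23. Then
  φ(1656) = (2^3 − 2^2) · (3^2 − 3^1) · (23 − 1) = 4 · 6 · 22 = 528.

Final answer: Z/1656Z has φ(1656) = 528 units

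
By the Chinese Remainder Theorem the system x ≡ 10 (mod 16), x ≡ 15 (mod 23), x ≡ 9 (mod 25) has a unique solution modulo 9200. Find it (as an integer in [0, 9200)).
x ≡ 5834 (mod 9200); the representative in [0, 9200) is 5834

The moduli 16, 23, 25 are pairwise coprime, so by the CRT there is a unique solution mod 16·23·25 = 9200.
Solve by successive substitution. Start with x ≡ 10 (mod 16).
  Combine with x ≡ 15 (mod 23): write x = 10 + 16·t and require 10 + 16·t ≡ 15 (mod 23), i.e. 16·t ≡ 15 − 10 ≡ 5 (mod 23). Since 16^(−1) ≡ 13 (mod 23), t ≡ 13·5 ≡ 19 (mod 23). So x ≡ 10 + 16·19 = 314 (mod 368).
  Combine with x ≡ 9 (mod 25): write x = 314 + 368·t and require 314 + 368·t ≡ 9 (mod 25), i.e. 368·t ≡ 9 − 314 ≡ 20 (mod 25). Since 368^(−1) ≡ 7 (mod 25) (368 ≡ 18 (mod 25)), t ≡ 7·20 ≡ 15 (mod 25). So x ≡ 314 + 368·15 = 5834 (mod 9200).
Unique solution in [0, 9200): x = 5834.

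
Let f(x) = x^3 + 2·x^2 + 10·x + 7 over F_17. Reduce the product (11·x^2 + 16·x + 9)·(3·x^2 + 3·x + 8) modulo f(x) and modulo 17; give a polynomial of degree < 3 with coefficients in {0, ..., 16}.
Multiply as integer polynomials: a · b = 33·x^4 + 81·x^3 + 163·x^2 + 155·x + 72. Reducing coefficients mod 17: a · b ≡ 16·x^4 + 13·x^3 + 10·x^2 + 2·x + 4. Now divide by f(x) = x^3 + 2·x^2 + 10·x + 7 in F_17[x], eliminating the leading term at each step:
  leading term 16·x^4: subtract (16·x)·f(x) = 16·x^4 + 15·x^3 + 7·x^2 + 10·x, leaving 15·x^3 + 3·x^2 + 9·x + 4 (coefficients mod 17)
  leading term 15·x^3: subtract (15)·f(x) = 15·x^3 + 13·x^2 + 14·x + 3, leaving 7·x^2 + 12·x + 1 (coefficients mod 17)
The degree is now < 3, so this is the remainder. Hence a · b ≡ 7·x^2 + 12·x + 1 in F_17[x]/(f).

Final answer: a · b ≡ 7·x^2 + 12·x + 1 (mod f(x))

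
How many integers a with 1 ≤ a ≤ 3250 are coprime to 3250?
1200

The number of a ∈ {1, ..., 3250} with gcd(a, 3250) = 1 is by definition Euler's totient φ(3250). φ is multiplicative, with φ(p^e) = p^e − p^(e−1). Factorise 3250 = 2 · 5^3 · 13. Then
  φ(3250) = (2 − 1) · (5^3 − 5^2) · (13 − 1) = 1 · 100 · 12 = 1200.
So there are 1200 such integers.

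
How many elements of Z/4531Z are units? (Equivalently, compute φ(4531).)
Z/4531Z has φ(4531) = 4312 units

An element a ∈ Z/4531Z is a unit iff gcd(a, 4531) = 1, so the number of units is φ(4531). φ is multiplicative, with φ(p^e) = p^e − p^(e−1). Factorise 4531 = 23 · 197. Then
  φ(4531) = (23 − 1) · (197 − 1) = 22 · 196 = 4312.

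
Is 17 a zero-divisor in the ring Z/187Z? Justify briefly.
YES

gcd(17, 187) = 17 > 1, so 17 is not a unit in Z/187Z. In Z/nZ every nonzero non-unit is a zero-divisor: explicitly, take b = 187/gcd = 11 ≠ 0 (mod 187); then 17·11 = 187 = 1·187, i.e. 17·11 ≡ 0 (mod 187). So 17 is a zero-divisor.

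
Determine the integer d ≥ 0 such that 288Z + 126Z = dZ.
In the PID Z, (a, b) is generated by gcd(a, b). Compute gcd(288, 126) with the extended Euclidean algorithm, tracking rows (r, s, t) with s·288 + t·126 = r:
  row A: (288, 1, 0)   [1·288 + 0·126 = 288]
  row B: (126, 0, 1)   [0·288 + 1·126 = 126]
  288 = 2·126 + 36   → row C = row A − 2·row B = (36, 1, −2)   [check: 1·288 − 2·126 = 36]
  126 = 3·36 + 18   → row D = row B − 3·row C = (18, −3, 7)   [check: −3·288 + 7·126 = 18]
  36 = 2·18 + 0   → remainder 0, stop. gcd = 18 (last nonzero row D).
So gcd(288, 126) = 18, with Bézout identity −3·288 + 7·126 = 18. Containment (⊇): the Bézout identity exhibits 18 as an element of (288, 126), giving (18) ⊆ (288, 126). Containment (⊆): since 18 | 288 and 18 | 126 (288 = 18·16, 126 = 18·7), every Z-linear combination of 288 and 126 is divisible by 18, so (288, 126) ⊆ (18). Therefore (288, 126) = (18), d = 18.

Final answer: (288, 126) = (18); d = 18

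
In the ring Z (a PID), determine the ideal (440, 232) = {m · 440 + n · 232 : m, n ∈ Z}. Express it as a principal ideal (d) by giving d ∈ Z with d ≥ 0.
(440, 232) = (8); d = 8

In the PID Z, (a, b) is generated by gcd(a, b). Compute gcd(440, 232) with the extended Euclidean algorithm, tracking rows (r, s, t) with s·440 + t·232 = r:
  row A: (440, 1, 0)   [1·440 + 0·232 = 440]
  row B: (232, 0, 1)   [0·440 + 1·232 = 232]
  440 = 1·232 + 208   → row C = row A − 1·row B = (208, 1, −1)   [check: 1·440 − 1·232 = 208]
  232 = 1·208 + 24   → row D = row B − 1·row C = (24, −1, 2)   [check: −1·440 + 2·232 = 24]
  208 = 8·24 + 16   → row E = row C − 8·row D = (16, 9, −17)   [check: 9·440 − 17·232 = 16]
  24 = 1·16 + 8   → row F = row D − 1·row E = (8, −10, 19)   [check: −10·440 + 19·232 = 8]
  16 = 2·8 + 0   → remainder 0, stop. gcd = 8 (last nonzero row F).
So gcd(440, 232) = 8, with Bézout identity −10·440 + 19·232 = 8. Containment (⊇): the Bézout identity exhibits 8 as an element of (440, 232), giving (8) ⊆ (440, 232). Containment (⊆): since 8 | 440 and 8 | 232 (440 = 8·55, 232 = 8·29), every Z-linear combination of 440 and 232 is divisible by 8, so (440, 232) ⊆ (8). Therefore (440, 232) = (8), d = 8.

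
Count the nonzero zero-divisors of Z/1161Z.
In Z/1161Z each nonzero element is either a unit (gcd with 1161 is 1) or a zero-divisor (gcd > 1). The number of units is φ(1161): factorise 1161 = 3^3 · 43, so φ(1161) = (3^3 − 3^2) · (43 − 1) = 18 · 42 = 756. The nonzero elements number 1161 − 1 = 1160. Hence the nonzero zero-divisors number 1160 − 756 = 404.

Final answer: Z/1161Z has 404 nonzero zero-divisors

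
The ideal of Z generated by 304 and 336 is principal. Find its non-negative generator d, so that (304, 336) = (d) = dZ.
(304, 336) = (16); d = 16

In the PID Z, (a, b) is generated by gcd(a, b). Compute gcd(336, 304) with the extended Euclidean algorithm, tracking rows (r, s, t) with s·336 + t·304 = r:
  row A: (336, 1, 0)   [1·336 + 0·304 = 336]
  row B: (304, 0, 1)   [0·336 + 1·304 = 304]
  336 = 1·304 + 32   → row C = row A − 1·row B = (32, 1, −1)   [check: 1·336 − 1·304 = 32]
  304 = 9·32 + 16   → row D = row B − 9·row C = (16, −9, 10)   [check: −9·336 + 10·304 = 16]
  32 = 2·16 + 0   → remainder 0, stop. gcd = 16 (last nonzero row D).
So gcd(304, 336) = 16, with Bézout identity −9·336 + 10·304 = 16. Containment (⊇): the Bézout identity exhibits 16 as an element of (304, 336), giving (16) ⊆ (304, 336). Containment (⊆): since 16 | 304 and 16 | 336 (304 = 16·19, 336 = 16·21), every Z-linear combination of 304 and 336 is divisible by 16, so (304, 336) ⊆ (16). Therefore (304, 336) = (16), d = 16.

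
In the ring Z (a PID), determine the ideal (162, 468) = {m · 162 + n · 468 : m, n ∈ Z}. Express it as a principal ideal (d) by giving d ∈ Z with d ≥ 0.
(162, 468) = (18); d = 18

In the PID Z, (a, b) is generated by gcd(a, b). Compute gcd(468, 162) with the extended Euclidean algorithm, tracking rows (r, s, t) with s·468 + t·162 = r:
  row A: (468, 1, 0)   [1·468 + 0·162 = 468]
  row B: (162, 0, 1)   [0·468 + 1·162 = 162]
  468 = 2·162 + 144   → row C = row A − 2·row B = (144, 1, −2)   [check: 1·468 − 2·162 = 144]
  162 = 1·144 + 18   → row D = row B − 1·row C = (18, −1, 3)   [check: −1·468 + 3·162 = 18]
  144 = 8·18 + 0   → remainder 0, stop. gcd = 18 (last nonzero row D).
So gcd(162, 468) = 18, with Bézout identity −1·468 + 3·162 = 18. Containment (⊇): the Bézout identity exhibits 18 as an element of (162, 468), giving (18) ⊆ (162, 468). Containment (⊆): since 18 | 162 and 18 | 468 (162 = 18·9, 468 = 18·26), every Z-linear combination of 162 and 468 is divisible by 18, so (162, 468) ⊆ (18). Therefore (162, 468) = (18), d = 18.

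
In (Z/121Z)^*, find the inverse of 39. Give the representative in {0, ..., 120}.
39^(−1) ≡ 90 (mod 121)

Apply the extended Euclidean algorithm to (121, 39), tracking rows (r, s, t) with s·121 + t·39 = r. Each division r_prev = q·r_cur + r_new produces the new row as (previous row) − q·(current row):
  row A: (121, 1, 0)   [1·121 + 0·39 = 121]
  row B: (39, 0, 1)   [0·121 + 1·39 = 39]
  121 = 3·39 + 4   → row C = row A − 3·row B = (4, 1, −3)   [check: 1·121 − 3·39 = 4]
  39 = 9·4 + 3   → row D = row B − 9·row C = (3, −9, 28)   [check: −9·121 + 28·39 = 3]
  4 = 1·3 + 1   → row E = row C − 1·row D = (1, 10, −31)   [check: 10·121 − 31·39 = 1]
  3 = 3·1 + 0   → remainder 0, stop. gcd = 1 (last nonzero row E).
The gcd is 1, so 39 is invertible mod 121. The last nonzero row gives 10·121 − 31·39 = 1, so t = −31. So 39^(−1) ≡ −31 ≡ 90 (mod 121). Verify: 39 · 90 = 3510 ≡ 1 (mod 121). ✓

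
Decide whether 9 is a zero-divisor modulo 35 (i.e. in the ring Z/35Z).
gcd(9, 35) = 1, so 9 is a unit in Z/35Z (it has a multiplicative inverse). A unit cannot be a zero-divisor: if 9·b ≡ 0 then multiplying both sides by 9^(−1) gives b ≡ 0. So 9 is not a zero-divisor.

Final answer: NO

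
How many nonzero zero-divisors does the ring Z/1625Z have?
In Z/1625Z each nonzero element is either a unit (gcd with 1625 is 1) or a zero-divisor (gcd > 1). The number of units is φ(1625): factorise 1625 = 5^3 · 13, so φ(1625) = (5^3 − 5^2) · (13 − 1) = 100 · 12 = 1200. The nonzero elements number 1625 − 1 = 1624. Hence the nonzero zero-divisors number 1624 − 1200 = 424.

Final answer: Z/1625Z has 424 nonzero zero-divisors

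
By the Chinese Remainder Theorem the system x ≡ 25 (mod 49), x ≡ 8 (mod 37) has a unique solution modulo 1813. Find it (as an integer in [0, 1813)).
x ≡ 711 (mod 1813); the representative in [0, 1813) is 711

The moduli 49, 37 are pairwise coprime, so by the CRT there is a unique solution mod 49·37 = 1813.
Solve by successive substitution. Start with x ≡ 25 (mod 49).
  Combine with x ≡ 8 (mod 37): write x = 25 + 49·t and require 25 + 49·t ≡ 8 (mod 37), i.e. 49·t ≡ 8 − 25 ≡ 20 (mod 37). Since 49^(−1) ≡ 34 (mod 37) (49 ≡ 12 (mod 37)), t ≡ 34·20 ≡ 14 (mod 37). So x ≡ 25 + 49·14 = 711 (mod 1813).
Unique solution in [0, 1813): x = 711.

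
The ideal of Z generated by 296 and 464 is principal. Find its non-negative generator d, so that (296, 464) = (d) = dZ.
(296, 464) = (8); d = 8

In the PID Z, (a, b) is generated by gcd(a, b). Compute gcd(464, 296) with the extended Euclidean algorithm, tracking rows (r, s, t) with s·464 + t·296 = r:
  row A: (464, 1, 0)   [1·464 + 0·296 = 464]
  row B: (296, 0, 1)   [0·464 + 1·296 = 296]
  464 = 1·296 + 168   → row C = row A − 1·row B = (168, 1, −1)   [check: 1·464 − 1·296 = 168]
  296 = 1·168 + 128   → row D = row B − 1·row C = (128, −1, 2)   [check: −1·464 + 2·296 = 128]
  168 = 1·128 + 40   → row E = row C − 1·row D = (40, 2, −3)   [check: 2·464 − 3·296 = 40]
  128 = 3·40 + 8   → row F = row D − 3·row E = (8, −7, 11)   [check: −7·464 + 11·296 = 8]
  40 = 5·8 + 0   → remainder 0, stop. gcd = 8 (last nonzero row F).
So gcd(296, 464) = 8, with Bézout identity −7·464 + 11·296 = 8. Containment (⊇): the Bézout identity exhibits 8 as an element of (296, 464), giving (8) ⊆ (296, 464). Containment (⊆): since 8 | 296 and 8 | 464 (296 = 8·37, 464 = 8·58), every Z-linear combination of 296 and 464 is divisible by 8, so (296, 464) ⊆ (8). Therefore (296, 464) = (8), d = 8.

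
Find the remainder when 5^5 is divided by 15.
Use repeated squaring. Binary(5) = 101. Walk through the bits of the exponent 5 left-to-right: at each bit after the leading one, square the running value, then multiply by 5 if the bit is 1 (always reducing mod 15):
  bit 1 = 1 (leading): start with 5.
  bit 2 = 0: square 5^2 = 25 ≡ 10 (mod 15).
  bit 3 = 1: square 10^2 = 100 ≡ 10; bit is 1, so multiply 10·5 = 50 ≡ 5 (mod 15).
Final value: 5^5 ≡ 5 (mod 15).

Final answer: 5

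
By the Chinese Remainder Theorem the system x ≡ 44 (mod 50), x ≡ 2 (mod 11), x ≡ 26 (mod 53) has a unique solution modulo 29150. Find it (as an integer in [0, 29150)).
The moduli 50, 11, 53 are pairwise coprime, so by the CRT there is a unique solution mod 50·11·53 = 29150.
Solve by successive substitution. Start with x ≡ 44 (mod 50).
  Combine with x ≡ 2 (mod 11): write x = 44 + 50·t and require 44 + 50·t ≡ 2 (mod 11), i.e. 50·t ≡ 2 − 44 ≡ 2 (mod 11). Since 50^(−1) ≡ 2 (mod 11) (50 ≡ 6 (mod 11)), t ≡ 2·2 ≡ 4 (mod 11). So x ≡ 44 + 50·4 = 244 (mod 550).
  Combine with x ≡ 26 (mod 53): write x = 244 + 550·t and require 244 + 550·t ≡ 26 (mod 53), i.e. 550·t ≡ 26 − 244 ≡ 47 (mod 53). Since 550^(−1) ≡ 8 (mod 53) (550 ≡ 20 (mod 53)), t ≡ 8·47 ≡ 5 (mod 53). So x ≡ 244 + 550·5 = 2994 (mod 29150).
Unique solution in [0, 29150): x = 2994.

Final answer: x ≡ 2994 (mod 29150); the representative in [0, 29150) is 2994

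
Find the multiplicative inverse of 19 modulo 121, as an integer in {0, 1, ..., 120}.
19^(−1) ≡ 51 (mod 121)

Apply the extended Euclidean algorithm to (121, 19), tracking rows (r, s, t) with s·121 + t·19 = r. Each division r_prev = q·r_cur + r_new produces the new row as (previous row) − q·(current row):
  row A: (121, 1, 0)   [1·121 + 0·19 = 121]
  row B: (19, 0, 1)   [0·121 + 1·19 = 19]
  121 = 6·19 + 7   → row C = row A − 6·row B = (7, 1, −6)   [check: 1·121 − 6·19 = 7]
  19 = 2·7 + 5   → row D = row B − 2·row C = (5, −2, 13)   [check: −2·121 + 13·19 = 5]
  7 = 1·5 + 2   → row E = row C − 1·row D = (2, 3, −19)   [check: 3·121 − 19·19 = 2]
  5 = 2·2 + 1   → row F = row D − 2·row E = (1, −8, 51)   [check: −8·121 + 51·19 = 1]
  2 = 2·1 + 0   → remainder 0, stop. gcd = 1 (last nonzero row F).
The gcd is 1, so 19 is invertible mod 121. The last nonzero row gives −8·121 + 51·19 = 1, so t = 51. So 19^(−1) ≡ 51 (mod 121). Verify: 19 · 51 = 969 ≡ 1 (mod 121). ✓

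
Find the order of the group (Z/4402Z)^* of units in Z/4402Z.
|(Z/4402Z)^*| = 2100

(Z/4402Z)^* consists of the classes a with gcd(a, 4402) = 1, so its order is φ(4402). φ is multiplicative, with φ(p^e) = p^e − p^(e−1). Factorise 4402 = 2 · 31 · 71. Then
  φ(4402) = (2 − 1) · (31 − 1) · (71 − 1) = 1 · 30 · 70 = 2100.
Thus |(Z/4402Z)^*| = 2100.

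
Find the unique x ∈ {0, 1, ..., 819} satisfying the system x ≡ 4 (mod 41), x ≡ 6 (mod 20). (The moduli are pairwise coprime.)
x ≡ 86 (mod 820); the representative in [0, 820) is 86

The moduli 41, 20 are pairwise coprime, so by the CRT there is a unique solution mod 41·20 = 820.
Solve by successive substitution. Start with x ≡ 4 (mod 41).
  Combine with x ≡ 6 (mod 20): write x = 4 + 41·t and require 4 + 41·t ≡ 6 (mod 20), i.e. 41·t ≡ 6 − 4 ≡ 2 (mod 20). Since 41^(−1) ≡ 1 (mod 20) (41 ≡ 1 (mod 20)), t ≡ 1·2 ≡ 2 (mod 20). So x ≡ 4 + 41·2 = 86 (mod 820).
Unique solution in [0, 820): x = 86.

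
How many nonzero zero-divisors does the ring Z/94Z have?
In Z/94Z each nonzero element is either a unit (gcd with 94 is 1) or a zero-divisor (gcd > 1). The number of units is φ(94): factorise 94 = 2 · 47, so φ(94) = (2 − 1) · (47 − 1) = 1 · 46 = 46. The nonzero elements number 94 − 1 = 93. Hence the nonzero zero-divisors number 93 − 46 = 47.

Final answer: Z/94Z has 47 nonzero zero-divisors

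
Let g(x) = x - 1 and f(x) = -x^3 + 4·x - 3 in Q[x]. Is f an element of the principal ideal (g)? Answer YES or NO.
In Q[x] the ideal (g) consists of all multiples of g, so f ∈ (g) iff g | f, i.e. iff the remainder of f on division by g is 0. Divide f by g (g is monic, so eliminate the leading term of the running remainder at each step):
  leading term -x^3: subtract (-x^2)·g(x) = -x^3 + x^2, leaving -x^2 + 4·x - 3
  leading term -x^2: subtract (-x)·g(x) = -x^2 + x, leaving 3·x - 3
  leading term 3·x: subtract (3)·g(x) = 3·x - 3, leaving 0
The remainder is 0, so f(x) = g(x) · h(x) with h(x) = -x^2 - x + 3. Hence g | f, i.e. f ∈ (g).

Final answer: YES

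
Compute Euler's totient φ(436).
φ(436) = 216

φ is multiplicative, with φ(p^e) = p^e − p^(e−1). Factorise 436 = 2^2 · 109. Then
  φ(436) = (2^2 − 2^1) · (109 − 1) = 2 · 108 = 216.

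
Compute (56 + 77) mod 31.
Reduce the summands first: 56 ≡ 25, 77 ≡ 15 (mod 31), so 56 + 77 ≡ 25 + 15 (mod 31). 25 + 15 = 40; 40 = 1·31 + 9, so (56 + 77) mod 31 = 9.

Final answer: 9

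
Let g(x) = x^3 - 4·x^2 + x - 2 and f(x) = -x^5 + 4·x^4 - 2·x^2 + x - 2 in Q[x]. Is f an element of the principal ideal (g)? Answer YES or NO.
YES

In Q[x] the ideal (g) consists of all multiples of g, so f ∈ (g) iff g | f, i.e. iff the remainder of f on division by g is 0. Divide f by g (g is monic, so eliminate the leading term of the running remainder at each step):
  leading term -x^5: subtract (-x^2)·g(x) = -x^5 + 4·x^4 - x^3 + 2·x^2, leaving x^3 - 4·x^2 + x - 2
  leading term x^3: subtract (1)·g(x) = x^3 - 4·x^2 + x - 2, leaving 0
The remainder is 0, so f(x) = g(x) · h(x) with h(x) = 1 - x^2. Hence g | f, i.e. f ∈ (g).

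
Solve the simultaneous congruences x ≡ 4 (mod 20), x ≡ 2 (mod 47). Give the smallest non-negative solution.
x ≡ 284 (mod 940); the representative in [0, 940) is 284

The moduli 20, 47 are pairwise coprime, so by the CRT there is a unique solution mod 20·47 = 940.
Solve by successive substitution. Start with x ≡ 4 (mod 20).
  Combine with x ≡ 2 (mod 47): write x = 4 + 20·t and require 4 + 20·t ≡ 2 (mod 47), i.e. 20·t ≡ 2 − 4 ≡ 45 (mod 47). Since 20^(−1) ≡ 40 (mod 47), t ≡ 40·45 ≡ 14 (mod 47). So x ≡ 4 + 20·14 = 284 (mod 940).
Unique solution in [0, 940): x = 284.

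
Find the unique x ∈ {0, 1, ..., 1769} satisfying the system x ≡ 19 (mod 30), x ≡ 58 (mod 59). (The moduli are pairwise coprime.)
The moduli 30, 59 are pairwise coprime, so by the CRT there is a unique solution mod 30·59 = 1770.
Solve by successive substitution. Start with x ≡ 19 (mod 30).
  Combine with x ≡ 58 (mod 59): write x = 19 + 30·t and require 19 + 30·t ≡ 58 (mod 59), i.e. 30·t ≡ 58 − 19 ≡ 39 (mod 59). Since 30^(−1) ≡ 2 (mod 59), t ≡ 2·39 ≡ 19 (mod 59). So x ≡ 19 + 30·19 = 589 (mod 1770).
Unique solution in [0, 1770): x = 589.

Final answer: x ≡ 589 (mod 1770); the representative in [0, 1770) is 589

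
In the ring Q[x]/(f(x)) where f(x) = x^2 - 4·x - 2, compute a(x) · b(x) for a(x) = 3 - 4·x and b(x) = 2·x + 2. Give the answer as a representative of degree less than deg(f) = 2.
First multiply in Q[x] without reducing: a · b = -8·x^2 - 2·x + 6. Now divide by f(x) = x^2 - 4·x - 2, eliminating the leading term at each step:
  leading term -8·x^2: subtract (-8)·f(x) = -8·x^2 + 32·x + 16, leaving -34·x - 10
The degree is now < 2, so this is the remainder. Hence a · b ≡ -34·x - 10 in Q[x]/(f).

Final answer: a · b ≡ -34·x - 10 (mod f(x))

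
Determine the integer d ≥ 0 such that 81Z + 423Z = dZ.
(81, 423) = (9); d = 9

In the PID Z, (a, b) is generated by gcd(a, b). Compute gcd(423, 81) with the extended Euclidean algorithm, tracking rows (r, s, t) with s·423 + t·81 = r:
  row A: (423, 1, 0)   [1·423 + 0·81 = 423]
  row B: (81, 0, 1)   [0·423 + 1·81 = 81]
  423 = 5·81 + 18   → row C = row A − 5·row B = (18, 1, −5)   [check: 1·423 − 5·81 = 18]
  81 = 4·18 + 9   → row D = row B − 4·row C = (9, −4, 21)   [check: −4·423 + 21·81 = 9]
  18 = 2·9 + 0   → remainder 0, stop. gcd = 9 (last nonzero row D).
So gcd(81, 423) = 9, with Bézout identity −4·423 + 21·81 = 9. Containment (⊇): the Bézout identity exhibits 9 as an element of (81, 423), giving (9) ⊆ (81, 423). Containment (⊆): since 9 | 81 and 9 | 423 (81 = 9·9, 423 = 9·47), every Z-linear combination of 81 and 423 is divisible by 9, so (81, 423) ⊆ (9). Therefore (81, 423) = (9), d = 9.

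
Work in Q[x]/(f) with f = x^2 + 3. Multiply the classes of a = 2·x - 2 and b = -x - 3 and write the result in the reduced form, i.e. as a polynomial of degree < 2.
a · b ≡ 12 - 4·x (mod f(x))

First multiply in Q[x] without reducing: a · b = -2·x^2 - 4·x + 6. Now divide by f(x) = x^2 + 3, eliminating the leading term at each step:
  leading term -2·x^2: subtract (-2)·f(x) = -2·x^2 - 6, leaving 12 - 4·x
The degree is now < 2, so this is the remainder. Hence a · b ≡ 12 - 4·x in Q[x]/(f).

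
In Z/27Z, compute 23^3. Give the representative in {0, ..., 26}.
Use repeated squaring. Binary(3) = 11. Walk through the bits of the exponent 3 left-to-right: at each bit after the leading one, square the running value, then multiply by 23 if the bit is 1 (always reducing mod 27):
  bit 1 = 1 (leading): start with 23.
  bit 2 = 1: square 23^2 = 529 ≡ 16; bit is 1, so multiply 16·23 = 368 ≡ 17 (mod 27).
Final value: 23^3 ≡ 17 (mod 27).

Final answer: 17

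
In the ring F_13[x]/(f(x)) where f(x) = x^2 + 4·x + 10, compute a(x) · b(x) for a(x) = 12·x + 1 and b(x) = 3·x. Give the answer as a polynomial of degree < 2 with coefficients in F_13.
a · b ≡ 2·x + 4 (mod f(x))

Multiply as integer polynomials: a · b = 36·x^2 + 3·x. Reducing coefficients mod 13: a · b ≡ 10·x^2 + 3·x. Now divide by f(x) = x^2 + 4·x + 10 in F_13[x], eliminating the leading term at each step:
  leading term 10·x^2: subtract (10)·f(x) = 10·x^2 + x + 9, leaving 2·x + 4 (coefficients mod 13)
The degree is now < 2, so this is the remainder. Hence a · b ≡ 2·x + 4 in F_13[x]/(f).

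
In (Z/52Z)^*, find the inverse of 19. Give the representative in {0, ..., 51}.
19^(−1) ≡ 11 (mod 52)

Apply the extended Euclidean algorithm to (52, 19), tracking rows (r, s, t) with s·52 + t·19 = r. Each division r_prev = q·r_cur + r_new produces the new row as (previous row) − q·(current row):
  row A: (52, 1, 0)   [1·52 + 0·19 = 52]
  row B: (19, 0, 1)   [0·52 + 1·19 = 19]
  52 = 2·19 + 14   → row C = row A − 2·row B = (14, 1, −2)   [check: 1·52 − 2·19 = 14]
  19 = 1·14 + 5   → row D = row B − 1·row C = (5, −1, 3)   [check: −1·52 + 3·19 = 5]
  14 = 2·5 + 4   → row E = row C − 2·row D = (4, 3, −8)   [check: 3·52 − 8·19 = 4]
  5 = 1·4 + 1   → row F = row D − 1·row E = (1, −4, 11)   [check: −4·52 + 11·19 = 1]
  4 = 4·1 + 0   → remainder 0, stop. gcd = 1 (last nonzero row F).
The gcd is 1, so 19 is invertible mod 52. The last nonzero row gives −4·52 + 11·19 = 1, so t = 11. So 19^(−1) ≡ 11 (mod 52). Verify: 19 · 11 = 209 ≡ 1 (mod 52). ✓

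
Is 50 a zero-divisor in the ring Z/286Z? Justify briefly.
gcd(50, 286) = 2 > 1, so 50 is not a unit in Z/286Z. In Z/nZ every nonzero non-unit is a zero-divisor: explicitly, take b = 286/gcd = 143 ≠ 0 (mod 286); then 50·143 = 7150 = 25·286, i.e. 50·143 ≡ 0 (mod 286). So 50 is a zero-divisor.

Final answer: YES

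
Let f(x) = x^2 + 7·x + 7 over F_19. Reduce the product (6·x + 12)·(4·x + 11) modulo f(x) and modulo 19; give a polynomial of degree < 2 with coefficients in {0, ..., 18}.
Multiply as integer polynomials: a · b = 24·x^2 + 114·x + 132. Reducing coefficients mod 19: a · b ≡ 5·x^2 + 18. Now divide by f(x) = x^2 + 7·x + 7 in F_19[x], eliminating the leading term at each step:
  leading term 5·x^2: subtract (5)·f(x) = 5·x^2 + 16·x + 16, leaving 3·x + 2 (coefficients mod 19)
The degree is now < 2, so this is the remainder. Hence a · b ≡ 3·x + 2 in F_19[x]/(f).

Final answer: a · b ≡ 3·x + 2 (mod f(x))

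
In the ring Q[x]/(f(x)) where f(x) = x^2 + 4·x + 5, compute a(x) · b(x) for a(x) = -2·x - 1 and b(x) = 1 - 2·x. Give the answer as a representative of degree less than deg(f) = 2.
First multiply in Q[x] without reducing: a · b = 4·x^2 - 1. Now divide by f(x) = x^2 + 4·x + 5, eliminating the leading term at each step:
  leading term 4·x^2: subtract (4)·f(x) = 4·x^2 + 16·x + 20, leaving -16·x - 21
The degree is now < 2, so this is the remainder. Hence a · b ≡ -16·x - 21 in Q[x]/(f).

Final answer: a · b ≡ -16·x - 21 (mod f(x))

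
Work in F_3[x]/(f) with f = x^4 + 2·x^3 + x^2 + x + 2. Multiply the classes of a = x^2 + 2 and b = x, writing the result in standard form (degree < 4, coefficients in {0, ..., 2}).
Multiply as integer polynomials: a · b = x^3 + 2·x. Reducing coefficients mod 3: a · b ≡ x^3 + 2·x. This already has degree < 4, so no reduction by f is needed. Hence a · b ≡ x^3 + 2·x in F_3[x]/(f).

Final answer: a · b ≡ x^3 + 2·x (mod f(x))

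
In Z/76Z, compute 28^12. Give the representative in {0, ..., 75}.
64

Use repeated squaring. Binary(12) = 1100. Walk through the bits of the exponent 12 left-to-right: at each bit after the leading one, square the running value, then multiply by 28 if the bit is 1 (always reducing mod 76):
  bit 1 = 1 (leading): start with 28.
  bit 2 = 1: square 28^2 = 784 ≡ 24; bit is 1, so multiply 24·28 = 672 ≡ 64 (mod 76).
  bit 3 = 0: square 64^2 = 4096 ≡ 68 (mod 76).
  bit 4 = 0: square 68^2 = 4624 ≡ 64 (mod 76).
Final value: 28^12 ≡ 64 (mod 76).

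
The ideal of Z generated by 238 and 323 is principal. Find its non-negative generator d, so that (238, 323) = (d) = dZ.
In the PID Z, (a, b) is generated by gcd(a, b). Compute gcd(323, 238) with the extended Euclidean algorithm, tracking rows (r, s, t) with s·323 + t·238 = r:
  row A: (323, 1, 0)   [1·323 + 0·238 = 323]
  row B: (238, 0, 1)   [0·323 + 1·238 = 238]
  323 = 1·238 + 85   → row C = row A − 1·row B = (85, 1, −1)   [check: 1·323 − 1·238 = 85]
  238 = 2·85 + 68   → row D = row B − 2·row C = (68, −2, 3)   [check: −2·323 + 3·238 = 68]
  85 = 1·68 + 17   → row E = row C − 1·row D = (17, 3, −4)   [check: 3·323 − 4·238 = 17]
  68 = 4·17 + 0   → remainder 0, stop. gcd = 17 (last nonzero row E).
So gcd(238, 323) = 17, with Bézout identity 3·323 − 4·238 = 17. Containment (⊇): the Bézout identity exhibits 17 as an element of (238, 323), giving (17) ⊆ (238, 323). Containment (⊆): since 17 | 238 and 17 | 323 (238 = 17·14, 323 = 17·19), every Z-linear combination of 238 and 323 is divisible by 17, so (238, 323) ⊆ (17). Therefore (238, 323) = (17), d = 17.

Final answer: (238, 323) = (17); d = 17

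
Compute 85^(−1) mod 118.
85^(−1) ≡ 25 (mod 118)

Apply the extended Euclidean algorithm to (118, 85), tracking rows (r, s, t) with s·118 + t·85 = r. Each division r_prev = q·r_cur + r_new produces the new row as (previous row) − q·(current row):
  row A: (118, 1, 0)   [1·118 + 0·85 = 118]
  row B: (85, 0, 1)   [0·118 + 1·85 = 85]
  118 = 1·85 + 33   → row C = row A − 1·row B = (33, 1, −1)   [check: 1·118 − 1·85 = 33]
  85 = 2·33 + 19   → row D = row B − 2·row C = (19, −2, 3)   [check: −2·118 + 3·85 = 19]
  33 = 1·19 + 14   → row E = row C − 1·row D = (14, 3, −4)   [check: 3·118 − 4·85 = 14]
  19 = 1·14 + 5   → row F = row D − 1·row E = (5, −5, 7)   [check: −5·118 + 7·85 = 5]
  14 = 2·5 + 4   → row G = row E − 2·row F = (4, 13, −18)   [check: 13·118 − 18·85 = 4]
  5 = 1·4 + 1   → row H = row F − 1·row G = (1, −18, 25)   [check: −18·118 + 25·85 = 1]
  4 = 4·1 + 0   → remainder 0, stop. gcd = 1 (last nonzero row H).
The gcd is 1, so 85 is invertible mod 118. The last nonzero row gives −18·118 + 25·85 = 1, so t = 25. So 85^(−1) ≡ 25 (mod 118). Verify: 85 · 25 = 2125 ≡ 1 (mod 118). ✓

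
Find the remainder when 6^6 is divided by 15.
Use repeated squaring. Binary(6) = 110. Walk through the bits of the exponent 6 left-to-right: at each bit after the leading one, square the running value, then multiply by 6 if the bit is 1 (always reducing mod 15):
  bit 1 = 1 (leading): start with 6.
  bit 2 = 1: square 6^2 = 36 ≡ 6; bit is 1, so multiply 6·6 = 36 ≡ 6 (mod 15).
  bit 3 = 0: square 6^2 = 36 ≡ 6 (mod 15).
Final value: 6^6 ≡ 6 (mod 15).

Final answer: 6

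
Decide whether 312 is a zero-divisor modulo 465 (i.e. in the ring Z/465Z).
YES

gcd(312, 465) = 3 > 1, so 312 is not a unit in Z/465Z. In Z/nZ every nonzero non-unit is a zero-divisor: explicitly, take b = 465/gcd = 155 ≠ 0 (mod 465); then 312·155 = 48360 = 104·465, i.e. 312·155 ≡ 0 (mod 465). So 312 is a zero-divisor.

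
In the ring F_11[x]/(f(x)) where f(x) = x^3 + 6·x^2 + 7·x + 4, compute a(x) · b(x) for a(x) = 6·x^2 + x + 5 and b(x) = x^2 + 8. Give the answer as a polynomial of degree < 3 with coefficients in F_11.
Multiply as integer polynomials: a · b = 6·x^4 + x^3 + 53·x^2 + 8·x + 40. Reducing coefficients mod 11: a · b ≡ 6·x^4 + x^3 + 9·x^2 + 8·x + 7. Now divide by f(x) = x^3 + 6·x^2 + 7·x + 4 in F_11[x], eliminating the leading term at each step:
  leading term 6·x^4: subtract (6·x)·f(x) = 6·x^4 + 3·x^3 + 9·x^2 + 2·x, leaving 9·x^3 + 6·x + 7 (coefficients mod 11)
  leading term 9·x^3: subtract (9)·f(x) = 9·x^3 + 10·x^2 + 8·x + 3, leaving x^2 + 9·x + 4 (coefficients mod 11)
The degree is now < 3, so this is the remainder. Hence a · b ≡ x^2 + 9·x + 4 in F_11[x]/(f).

Final answer: a · b ≡ x^2 + 9·x + 4 (mod f(x))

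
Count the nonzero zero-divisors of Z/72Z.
Z/72Z has 47 nonzero zero-divisors

In Z/72Z each nonzero element is either a unit (gcd with 72 is 1) or a zero-divisor (gcd > 1). The number of units is φ(72): factorise 72 = 2^3 · 3^2, so φ(72) = (2^3 − 2^2) · (3^2 − 3^1) = 4 · 6 = 24. The nonzero elements number 72 − 1 = 71. Hence the nonzero zero-divisors number 71 − 24 = 47.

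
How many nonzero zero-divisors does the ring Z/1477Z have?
In Z/1477Z each nonzero element is either a unit (gcd with 1477 is 1) or a zero-divisor (gcd > 1). The number of units is φ(1477): factorise 1477 = 7 · 211, so φ(1477) = (7 − 1) · (211 − 1) = 6 · 210 = 1260. The nonzero elements number 1477 − 1 = 1476. Hence the nonzero zero-divisors number 1476 − 1260 = 216.

Final answer: Z/1477Z has 216 nonzero zero-divisors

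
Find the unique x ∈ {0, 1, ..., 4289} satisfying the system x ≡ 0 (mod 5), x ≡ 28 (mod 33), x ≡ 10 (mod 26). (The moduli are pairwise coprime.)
x ≡ 3130 (mod 4290); the representative in [0, 4290) is 3130

The moduli 5, 33, 26 are pairwise coprime, so by the CRT there is a unique solution mod 5·33·26 = 4290.
Solve by successive substitution. Start with x ≡ 0 (mod 5).
  Combine with x ≡ 28 (mod 33): write x = 5·t and require 5·t ≡ 28 (mod 33). Since 5^(−1) ≡ 20 (mod 33), t ≡ 20·28 ≡ 32 (mod 33). So x ≡ 5·32 = 160 (mod 165).
  Combine with x ≡ 10 (mod 26): write x = 160 + 165·t and require 160 + 165·t ≡ 10 (mod 26), i.e. 165·t ≡ 10 − 160 ≡ 6 (mod 26). Since 165^(−1) ≡ 3 (mod 26) (165 ≡ 9 (mod 26)), t ≡ 3·6 ≡ 18 (mod 26). So x ≡ 160 + 165·18 = 3130 (mod 4290).
Unique solution in [0, 4290): x = 3130.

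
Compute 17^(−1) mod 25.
Apply the extended Euclidean algorithm to (25, 17), tracking rows (r, s, t) with s·25 + t·17 = r. Each division r_prev = q·r_cur + r_new produces the new row as (previous row) − q·(current row):
  row A: (25, 1, 0)   [1·25 + 0·17 = 25]
  row B: (17, 0, 1)   [0·25 + 1·17 = 17]
  25 = 1·17 + 8   → row C = row A − 1·row B = (8, 1, −1)   [check: 1·25 − 1·17 = 8]
  17 = 2·8 + 1   → row D = row B − 2·row C = (1, −2, 3)   [check: −2·25 + 3·17 = 1]
  8 = 8·1 + 0   → remainder 0, stop. gcd = 1 (last nonzero row D).
The gcd is 1, so 17 is invertible mod 25. The last nonzero row gives −2·25 + 3·17 = 1, so t = 3. So 17^(−1) ≡ 3 (mod 25). Verify: 17 · 3 = 51 ≡ 1 (mod 25). ✓

Final answer: 17^(−1) ≡ 3 (mod 25)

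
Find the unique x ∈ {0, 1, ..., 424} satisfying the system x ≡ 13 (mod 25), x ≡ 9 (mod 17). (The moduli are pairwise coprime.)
x ≡ 213 (mod 425); the representative in [0, 425) is 213

The moduli 25, 17 are pairwise coprime, so by the CRT there is a unique solution mod 25·17 = 425.
Solve by successive substitution. Start with x ≡ 13 (mod 25).
  Combine with x ≡ 9 (mod 17): write x = 13 + 25·t and require 13 + 25·t ≡ 9 (mod 17), i.e. 25·t ≡ 9 − 13 ≡ 13 (mod 17). Since 25^(−1) ≡ 15 (mod 17) (25 ≡ 8 (mod 17)), t ≡ 15·13 ≡ 8 (mod 17). So x ≡ 13 + 25·8 = 213 (mod 425).
Unique solution in [0, 425): x = 213.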